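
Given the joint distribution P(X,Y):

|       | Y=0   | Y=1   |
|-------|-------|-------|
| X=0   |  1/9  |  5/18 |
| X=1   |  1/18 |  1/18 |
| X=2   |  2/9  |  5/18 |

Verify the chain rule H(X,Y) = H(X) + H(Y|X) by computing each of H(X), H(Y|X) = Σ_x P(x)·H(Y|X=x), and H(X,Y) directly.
H(X) = 1.3821 bits, H(Y|X) = 0.9423 bits, H(X,Y) = 2.3244 bits

Marginal of X (row sums):
  P(X=0) = 1/9 + 5/18 = 7/18
  P(X=1) = 1/18 + 1/18 = 1/9
  P(X=2) = 2/9 + 5/18 = 1/2
H(X) = -[(7/18)·log₂(7/18) + (1/9)·log₂(1/9) + (1/2)·log₂(1/2)]
  = 0.5299 + 0.3522 + 0.5000 = 1.3821 bits

H(Y|X) = Σ_x P(x)·H(Y|X=x):
  X=0: P(X=0) = 7/18, P(Y|X=0) = (2/7, 5/7) → H(Y|X=0) = 0.8631
  X=1: P(X=1) = 1/9, P(Y|X=1) = (1/2, 1/2) → H(Y|X=1) = 1.0000
  X=2: P(X=2) = 1/2, P(Y|X=2) = (4/9, 5/9) → H(Y|X=2) = 0.9911
H(Y|X) = (7/18)·0.8631 + (1/9)·1.0000 + (1/2)·0.9911 = 0.9423 bits

H(X,Y) = -Σ_{x,y} P(x,y) log₂ P(x,y). Per-cell terms -P(x,y)·log₂P(x,y):
  X=0: 0.3522, 0.5133
  X=1: 0.2317, 0.2317
  X=2: 0.4822, 0.5133
Sum of the 6 terms: H(X,Y) = 2.3244 bits

Chain rule check:
  H(X) + H(Y|X) = 1.3821 + 0.9423 = 2.3244 bits
  H(X,Y) = 2.3244 bits
✓ Chain rule verified.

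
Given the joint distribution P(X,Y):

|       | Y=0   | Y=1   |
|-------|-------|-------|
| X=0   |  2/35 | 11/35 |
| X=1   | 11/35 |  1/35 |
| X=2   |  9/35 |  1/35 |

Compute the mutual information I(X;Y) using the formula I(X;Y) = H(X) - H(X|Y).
0.4458 bits

I(X;Y) = H(X) - H(X|Y)

Marginal of X (row sums):
  P(X=0) = 2/35 + 11/35 = 13/35
  P(X=1) = 11/35 + 1/35 = 12/35
  P(X=2) = 9/35 + 1/35 = 2/7
H(X) = -[(13/35)·log₂(13/35) + (12/35)·log₂(12/35) + (2/7)·log₂(2/7)]
  = 0.530713 + 0.529481 + 0.516387 = 1.57658 bits

Marginal of Y (column sums):
  P(Y=0) = 2/35 + 11/35 + 9/35 = 22/35
  P(Y=1) = 11/35 + 1/35 + 1/35 = 13/35
H(X|Y) = Σ_y P(y)·H(X|Y=y):
  Y=0: P(Y=0) = 22/35, P(X|Y=0) = (1/11, 1/2, 9/22) → H(X|Y=0) = 1.342019
  Y=1: P(Y=1) = 13/35, P(X|Y=1) = (11/13, 1/13, 1/13) → H(X|Y=1) = 0.773228
H(X|Y) = (22/35)·1.342019 + (13/35)·0.773228 = 1.13075 bits

I(X;Y) = H(X) - H(X|Y) = 1.57658 - 1.13075 = 0.4458 bits

Cross-check via I(X;Y) = H(X) + H(Y) - H(X,Y): computing H(Y) from the column sums and H(X,Y) from the 6 cells in the same way gives H(Y) = 0.95176 bits and H(X,Y) = 2.08252 bits, so
I(X;Y) = 1.57658 + 0.95176 - 2.08252 = 0.4458 bits ✓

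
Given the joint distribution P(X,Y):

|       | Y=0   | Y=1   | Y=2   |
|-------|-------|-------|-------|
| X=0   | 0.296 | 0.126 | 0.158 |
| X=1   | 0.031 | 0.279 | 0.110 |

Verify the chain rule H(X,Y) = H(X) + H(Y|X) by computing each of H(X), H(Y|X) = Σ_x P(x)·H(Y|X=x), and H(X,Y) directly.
H(X) = 0.9815 bits, H(Y|X) = 1.3550 bits, H(X,Y) = 2.3365 bits

Marginal of X (row sums):
  P(X=0) = 0.296 + 0.126 + 0.158 = 0.580
  P(X=1) = 0.031 + 0.279 + 0.110 = 0.420
H(X) = -[0.580·log₂(0.580) + 0.420·log₂(0.420)]
  = 0.45581 + 0.52565 = 0.9815 bits

H(Y|X) = Σ_x P(x)·H(Y|X=x):
  X=0: P(X=0) = 0.580, P(Y|X=0) = (74/145, 63/290, 79/290) → H(Y|X=0) = 1.48485
  X=1: P(X=1) = 0.420, P(Y|X=1) = (31/420, 93/140, 11/42) → H(Y|X=1) = 1.17577
H(Y|X) = 0.580·1.48485 + 0.420·1.17577 = 1.3550 bits

H(X,Y) = -Σ_{x,y} P(x,y) log₂ P(x,y). Per-cell terms -P(x,y)·log₂P(x,y):
  X=0: 0.51987, 0.37655, 0.42060
  X=1: 0.15536, 0.51382, 0.35029
Sum of the 6 terms: H(X,Y) = 2.3365 bits

Chain rule check:
  H(X) + H(Y|X) = 0.9815 + 1.3550 = 2.3365 bits
  H(X,Y) = 2.3365 bits
✓ Chain rule verified.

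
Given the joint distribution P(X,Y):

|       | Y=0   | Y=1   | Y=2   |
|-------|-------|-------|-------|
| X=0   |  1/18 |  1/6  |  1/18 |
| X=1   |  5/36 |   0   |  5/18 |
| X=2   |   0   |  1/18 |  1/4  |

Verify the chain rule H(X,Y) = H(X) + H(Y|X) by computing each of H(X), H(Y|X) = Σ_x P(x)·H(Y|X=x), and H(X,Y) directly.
H(X) = 1.5622 bits, H(Y|X) = 0.9725 bits, H(X,Y) = 2.5347 bits

Marginal of X (row sums):
  P(X=0) = 1/18 + 1/6 + 1/18 = 5/18
  P(X=1) = 5/36 + 0 + 5/18 = 5/12
  P(X=2) = 0 + 1/18 + 1/4 = 11/36
H(X) = -[(5/18)·log₂(5/18) + (5/12)·log₂(5/12) + (11/36)·log₂(11/36)]
  = 0.51333 + 0.52626 + 0.52265 = 1.5622 bits

H(Y|X) = Σ_x P(x)·H(Y|X=x):
  X=0: P(X=0) = 5/18, P(Y|X=0) = (1/5, 3/5, 1/5) → H(Y|X=0) = 1.37095
  X=1: P(X=1) = 5/12, P(Y|X=1) = (1/3, 0, 2/3) → H(Y|X=1) = 0.91830
  X=2: P(X=2) = 11/36, P(Y|X=2) = (0, 2/11, 9/11) → H(Y|X=2) = 0.68404
H(Y|X) = (5/18)·1.37095 + (5/12)·0.91830 + (11/36)·0.68404 = 0.9725 bits

H(X,Y) = -Σ_{x,y} P(x,y) log₂ P(x,y). Per-cell terms -P(x,y)·log₂P(x,y):
  X=0: 0.23166, 0.43083, 0.23166
  X=1: 0.39556, 0.00000, 0.51333
  X=2: 0.00000, 0.23166, 0.50000
  (cells with P = 0 contribute 0)
Sum of the 9 terms: H(X,Y) = 2.5347 bits

Chain rule check:
  H(X) + H(Y|X) = 1.5622 + 0.9725 = 2.5347 bits
  H(X,Y) = 2.5347 bits
✓ Chain rule verified.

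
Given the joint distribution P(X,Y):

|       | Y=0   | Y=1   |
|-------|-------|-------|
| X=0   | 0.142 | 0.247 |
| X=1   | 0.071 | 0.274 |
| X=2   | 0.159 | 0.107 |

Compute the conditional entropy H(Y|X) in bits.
0.8799 bits

H(Y|X) = H(X,Y) - H(X)

H(X,Y) = -Σ_{x,y} P(x,y) log₂ P(x,y). Per-cell terms -P(x,y)·log₂P(x,y):
  X=0: 0.3999, 0.4983
  X=1: 0.2709, 0.5118
  X=2: 0.4218, 0.3450
Sum of the 6 terms: H(X,Y) = 2.4477 bits

Marginal of X (row sums):
  P(X=0) = 0.142 + 0.247 = 0.389
  P(X=1) = 0.071 + 0.274 = 0.345
  P(X=2) = 0.159 + 0.107 = 0.266
H(X) = -[0.389·log₂(0.389) + 0.345·log₂(0.345) + 0.266·log₂(0.266)]
  = 0.5299 + 0.5297 + 0.5082 = 1.5678 bits

H(Y|X) = H(X,Y) - H(X) = 2.4477 - 1.5678 = 0.8799 bits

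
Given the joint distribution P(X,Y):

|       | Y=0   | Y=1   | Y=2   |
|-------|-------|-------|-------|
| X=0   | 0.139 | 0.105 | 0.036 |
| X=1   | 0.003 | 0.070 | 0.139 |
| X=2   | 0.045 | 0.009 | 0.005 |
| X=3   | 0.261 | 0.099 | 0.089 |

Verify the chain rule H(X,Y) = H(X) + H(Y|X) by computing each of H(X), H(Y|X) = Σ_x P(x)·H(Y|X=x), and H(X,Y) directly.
H(X) = 1.7482 bits, H(Y|X) = 1.2984 bits, H(X,Y) = 3.0466 bits

Marginal of X (row sums):
  P(X=0) = 0.139 + 0.105 + 0.036 = 0.280
  P(X=1) = 0.003 + 0.070 + 0.139 = 0.212
  P(X=2) = 0.045 + 0.009 + 0.005 = 0.059
  P(X=3) = 0.261 + 0.099 + 0.089 = 0.449
H(X) = -[0.280·log₂(0.280) + 0.212·log₂(0.212) + 0.059·log₂(0.059) + 0.449·log₂(0.449)]
  = 0.5142 + 0.4744 + 0.2409 + 0.5187 = 1.7482 bits

H(Y|X) = Σ_x P(x)·H(Y|X=x):
  X=0: P(X=0) = 0.280, P(Y|X=0) = (139/280, 3/8, 9/70) → H(Y|X=0) = 1.4127
  X=1: P(X=1) = 0.212, P(Y|X=1) = (3/212, 35/106, 139/212) → H(Y|X=1) = 1.0141
  X=2: P(X=2) = 0.059, P(Y|X=2) = (45/59, 9/59, 5/59) → H(Y|X=2) = 1.0136
  X=3: P(X=3) = 0.449, P(Y|X=3) = (261/449, 99/449, 89/449) → H(Y|X=3) = 1.3987
H(Y|X) = 0.280·1.4127 + 0.212·1.0141 + 0.059·1.0136 + 0.449·1.3987 = 1.2984 bits

H(X,Y) = -Σ_{x,y} P(x,y) log₂ P(x,y). Per-cell terms -P(x,y)·log₂P(x,y):
  X=0: 0.3957, 0.3414, 0.1727
  X=1: 0.0251, 0.2686, 0.3957
  X=2: 0.2013, 0.0612, 0.0382
  X=3: 0.5058, 0.3303, 0.3106
Sum of the 12 terms: H(X,Y) = 3.0466 bits

Chain rule check:
  H(X) + H(Y|X) = 1.7482 + 1.2984 = 3.0466 bits
  H(X,Y) = 3.0466 bits
✓ Chain rule verified.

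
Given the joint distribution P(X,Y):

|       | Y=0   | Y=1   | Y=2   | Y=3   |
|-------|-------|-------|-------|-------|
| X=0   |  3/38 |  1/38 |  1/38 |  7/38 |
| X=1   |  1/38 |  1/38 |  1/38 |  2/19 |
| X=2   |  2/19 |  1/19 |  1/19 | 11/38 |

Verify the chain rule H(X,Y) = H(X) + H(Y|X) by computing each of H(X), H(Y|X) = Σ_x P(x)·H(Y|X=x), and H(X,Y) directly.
H(X) = 1.4747 bits, H(Y|X) = 1.6032 bits, H(X,Y) = 3.0779 bits

Marginal of X (row sums):
  P(X=0) = 3/38 + 1/38 + 1/38 + 7/38 = 6/19
  P(X=1) = 1/38 + 1/38 + 1/38 + 2/19 = 7/38
  P(X=2) = 2/19 + 1/19 + 1/19 + 11/38 = 1/2
H(X) = -[(6/19)·log₂(6/19) + (7/38)·log₂(7/38) + (1/2)·log₂(1/2)]
  = 0.52515 + 0.44958 + 0.50000 = 1.4747 bits

H(Y|X) = Σ_x P(x)·H(Y|X=x):
  X=0: P(X=0) = 6/19, P(Y|X=0) = (1/4, 1/12, 1/12, 7/12) → H(Y|X=0) = 1.55110
  X=1: P(X=1) = 7/38, P(Y|X=1) = (1/7, 1/7, 1/7, 4/7) → H(Y|X=1) = 1.66450
  X=2: P(X=2) = 1/2, P(Y|X=2) = (4/19, 2/19, 2/19, 11/19) → H(Y|X=2) = 1.61352
H(Y|X) = (6/19)·1.55110 + (7/38)·1.66450 + (1/2)·1.61352 = 1.6032 bits

H(X,Y) = -Σ_{x,y} P(x,y) log₂ P(x,y). Per-cell terms -P(x,y)·log₂P(x,y):
  X=0: 0.28918, 0.13810, 0.13810, 0.44958
  X=1: 0.13810, 0.13810, 0.13810, 0.34189
  X=2: 0.34189, 0.22358, 0.22358, 0.51772
Sum of the 12 terms: H(X,Y) = 3.0779 bits

Chain rule check:
  H(X) + H(Y|X) = 1.4747 + 1.6032 = 3.0779 bits
  H(X,Y) = 3.0779 bits
✓ Chain rule verified.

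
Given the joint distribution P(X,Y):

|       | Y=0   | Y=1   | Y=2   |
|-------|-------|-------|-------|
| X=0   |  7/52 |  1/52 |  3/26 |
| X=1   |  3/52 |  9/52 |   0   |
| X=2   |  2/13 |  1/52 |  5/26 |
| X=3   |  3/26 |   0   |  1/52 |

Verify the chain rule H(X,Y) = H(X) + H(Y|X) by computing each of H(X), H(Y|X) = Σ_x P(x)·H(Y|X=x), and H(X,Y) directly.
H(X) = 1.9180 bits, H(Y|X) = 1.0675 bits, H(X,Y) = 2.9855 bits

Marginal of X (row sums):
  P(X=0) = 7/52 + 1/52 + 3/26 = 7/26
  P(X=1) = 3/52 + 9/52 + 0 = 3/13
  P(X=2) = 2/13 + 1/52 + 5/26 = 19/52
  P(X=3) = 3/26 + 0 + 1/52 = 7/52
H(X) = -[(7/26)·log₂(7/26) + (3/13)·log₂(3/13) + (19/52)·log₂(19/52) + (7/52)·log₂(7/52)]
  = 0.509677 + 0.488187 + 0.530726 + 0.389454 = 1.9180 bits

H(Y|X) = Σ_x P(x)·H(Y|X=x):
  X=0: P(X=0) = 7/26, P(Y|X=0) = (1/2, 1/14, 3/7) → H(Y|X=0) = 1.295836
  X=1: P(X=1) = 3/13, P(Y|X=1) = (1/4, 3/4, 0) → H(Y|X=1) = 0.811278
  X=2: P(X=2) = 19/52, P(Y|X=2) = (8/19, 1/19, 10/19) → H(Y|X=2) = 1.236386
  X=3: P(X=3) = 7/52, P(Y|X=3) = (6/7, 0, 1/7) → H(Y|X=3) = 0.591673
H(Y|X) = (7/26)·1.295836 + (3/13)·0.811278 + (19/52)·1.236386 + (7/52)·0.591673 = 1.0675 bits

H(X,Y) = -Σ_{x,y} P(x,y) log₂ P(x,y). Per-cell terms -P(x,y)·log₂P(x,y):
  X=0: 0.389454, 0.109624, 0.359478
  X=1: 0.237431, 0.437974, 0.000000
  X=2: 0.415452, 0.109624, 0.457406
  X=3: 0.359478, 0.000000, 0.109624
  (cells with P = 0 contribute 0)
Sum of the 12 terms: H(X,Y) = 2.9855 bits

Chain rule check:
  H(X) + H(Y|X) = 1.9180 + 1.0675 = 2.9855 bits
  H(X,Y) = 2.9855 bits
✓ Chain rule verified.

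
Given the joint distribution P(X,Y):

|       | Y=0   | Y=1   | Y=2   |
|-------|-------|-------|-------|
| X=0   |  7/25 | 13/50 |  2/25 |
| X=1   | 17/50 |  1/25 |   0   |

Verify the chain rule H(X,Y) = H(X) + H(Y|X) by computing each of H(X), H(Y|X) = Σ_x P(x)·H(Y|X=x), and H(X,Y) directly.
H(X) = 0.9580 bits, H(Y|X) = 1.0679 bits, H(X,Y) = 2.0259 bits

Marginal of X (row sums):
  P(X=0) = 7/25 + 13/50 + 2/25 = 31/50
  P(X=1) = 17/50 + 1/25 + 0 = 19/50
H(X) = -[(31/50)·log₂(31/50) + (19/50)·log₂(19/50)]
  = 0.42759 + 0.53045 = 0.9580 bits

H(Y|X) = Σ_x P(x)·H(Y|X=x):
  X=0: P(X=0) = 31/50, P(Y|X=0) = (14/31, 13/31, 4/31) → H(Y|X=0) = 1.42488
  X=1: P(X=1) = 19/50, P(Y|X=1) = (17/19, 2/19, 0) → H(Y|X=1) = 0.48546
H(Y|X) = (31/50)·1.42488 + (19/50)·0.48546 = 1.0679 bits

H(X,Y) = -Σ_{x,y} P(x,y) log₂ P(x,y). Per-cell terms -P(x,y)·log₂P(x,y):
  X=0: 0.51422, 0.50529, 0.29151
  X=1: 0.52917, 0.18575, 0.00000
  (cells with P = 0 contribute 0)
Sum of the 6 terms: H(X,Y) = 2.0259 bits

Chain rule check:
  H(X) + H(Y|X) = 0.9580 + 1.0679 = 2.0259 bits
  H(X,Y) = 2.0259 bits
✓ Chain rule verified.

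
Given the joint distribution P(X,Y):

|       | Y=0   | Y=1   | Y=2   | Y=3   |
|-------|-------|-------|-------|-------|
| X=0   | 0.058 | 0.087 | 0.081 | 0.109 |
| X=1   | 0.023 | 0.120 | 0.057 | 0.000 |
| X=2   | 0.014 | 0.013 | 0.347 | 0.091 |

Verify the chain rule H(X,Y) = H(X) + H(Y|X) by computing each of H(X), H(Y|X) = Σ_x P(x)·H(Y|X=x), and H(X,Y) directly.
H(X) = 1.5066 bits, H(Y|X) = 1.4204 bits, H(X,Y) = 2.9270 bits

Marginal of X (row sums):
  P(X=0) = 0.058 + 0.087 + 0.081 + 0.109 = 0.335
  P(X=1) = 0.023 + 0.120 + 0.057 + 0.000 = 0.200
  P(X=2) = 0.014 + 0.013 + 0.347 + 0.091 = 0.465
H(X) = -[0.335·log₂(0.335) + 0.200·log₂(0.200) + 0.465·log₂(0.465)]
  = 0.52855 + 0.46439 + 0.51368 = 1.5066 bits

H(Y|X) = Σ_x P(x)·H(Y|X=x):
  X=0: P(X=0) = 0.335, P(Y|X=0) = (58/335, 87/335, 81/335, 109/335) → H(Y|X=0) = 1.96545
  X=1: P(X=1) = 0.200, P(Y|X=1) = (23/200, 3/5, 57/200, 0) → H(Y|X=1) = 1.31714
  X=2: P(X=2) = 0.465, P(Y|X=2) = (14/465, 13/465, 347/465, 91/465) → H(Y|X=2) = 1.07210
H(Y|X) = 0.335·1.96545 + 0.200·1.31714 + 0.465·1.07210 = 1.4204 bits

H(X,Y) = -Σ_{x,y} P(x,y) log₂ P(x,y). Per-cell terms -P(x,y)·log₂P(x,y):
  X=0: 0.23825, 0.30649, 0.29370, 0.34854
  X=1: 0.12517, 0.36707, 0.23557, 0.00000
  X=2: 0.08622, 0.08145, 0.52987, 0.31468
  (cells with P = 0 contribute 0)
Sum of the 12 terms: H(X,Y) = 2.9270 bits

Chain rule check:
  H(X) + H(Y|X) = 1.5066 + 1.4204 = 2.9270 bits
  H(X,Y) = 2.9270 bits
✓ Chain rule verified.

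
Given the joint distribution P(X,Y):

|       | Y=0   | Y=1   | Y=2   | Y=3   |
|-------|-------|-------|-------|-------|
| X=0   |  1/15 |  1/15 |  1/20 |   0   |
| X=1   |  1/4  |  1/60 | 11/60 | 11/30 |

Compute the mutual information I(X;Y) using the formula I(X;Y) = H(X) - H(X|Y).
0.2171 bits

I(X;Y) = H(X) - H(X|Y)

Marginal of X (row sums):
  P(X=0) = 1/15 + 1/15 + 1/20 + 0 = 11/60
  P(X=1) = 1/4 + 1/60 + 11/60 + 11/30 = 49/60
H(X) = -[(11/60)·log₂(11/60) + (49/60)·log₂(49/60)]
  = 0.4487 + 0.2386 = 0.6873 bits

Marginal of Y (column sums):
  P(Y=0) = 1/15 + 1/4 = 19/60
  P(Y=1) = 1/15 + 1/60 = 1/12
  P(Y=2) = 1/20 + 11/60 = 7/30
  P(Y=3) = 0 + 11/30 = 11/30
H(X|Y) = Σ_y P(y)·H(X|Y=y):
  Y=0: P(Y=0) = 19/60, P(X|Y=0) = (4/19, 15/19) → H(X|Y=0) = 0.7425
  Y=1: P(Y=1) = 1/12, P(X|Y=1) = (4/5, 1/5) → H(X|Y=1) = 0.7219
  Y=2: P(Y=2) = 7/30, P(X|Y=2) = (3/14, 11/14) → H(X|Y=2) = 0.7496
  Y=3: P(Y=3) = 11/30, P(X|Y=3) = (0, 1) → H(X|Y=3) = 0.0000
H(X|Y) = (19/60)·0.7425 + (1/12)·0.7219 + (7/30)·0.7496 + (11/30)·0.0000 = 0.4702 bits

I(X;Y) = H(X) - H(X|Y) = 0.6873 - 0.4702 = 0.2171 bits

Cross-check via I(X;Y) = H(X) + H(Y) - H(X,Y): computing H(Y) from the column sums and H(X,Y) from the 8 cells in the same way gives H(Y) = 1.8447 bits and H(X,Y) = 2.3149 bits, so
I(X;Y) = 0.6873 + 1.8447 - 2.3149 = 0.2171 bits ✓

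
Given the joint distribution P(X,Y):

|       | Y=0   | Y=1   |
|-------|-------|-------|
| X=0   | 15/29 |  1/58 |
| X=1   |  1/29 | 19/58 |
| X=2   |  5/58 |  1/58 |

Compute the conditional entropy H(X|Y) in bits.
0.7493 bits

H(X|Y) = H(X,Y) - H(Y)

H(X,Y) = -Σ_{x,y} P(x,y) log₂ P(x,y). Per-cell terms -P(x,y)·log₂P(x,y):
  X=0: 0.49194, 0.10100
  X=1: 0.16752, 0.52743
  X=2: 0.30483, 0.10100
Sum of the 6 terms: H(X,Y) = 1.6937 bits

Marginal of Y (column sums):
  P(Y=0) = 15/29 + 1/29 + 5/58 = 37/58
  P(Y=1) = 1/58 + 19/58 + 1/58 = 21/58
H(Y) = -[(37/58)·log₂(37/58) + (21/58)·log₂(21/58)]
  = 0.41372 + 0.53067 = 0.9444 bits

H(X|Y) = H(X,Y) - H(Y) = 1.6937 - 0.9444 = 0.7493 bits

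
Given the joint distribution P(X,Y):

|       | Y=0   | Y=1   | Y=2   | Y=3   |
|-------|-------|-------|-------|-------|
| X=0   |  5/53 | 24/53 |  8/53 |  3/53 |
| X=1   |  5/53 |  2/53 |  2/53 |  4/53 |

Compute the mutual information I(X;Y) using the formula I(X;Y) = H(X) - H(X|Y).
0.1568 bits

I(X;Y) = H(X) - H(X|Y)

Marginal of X (row sums):
  P(X=0) = 5/53 + 24/53 + 8/53 + 3/53 = 40/53
  P(X=1) = 5/53 + 2/53 + 2/53 + 4/53 = 13/53
H(X) = -[(40/53)·log₂(40/53) + (13/53)·log₂(13/53)]
  = 0.30641 + 0.49731 = 0.80372 bits

Marginal of Y (column sums):
  P(Y=0) = 5/53 + 5/53 = 10/53
  P(Y=1) = 24/53 + 2/53 = 26/53
  P(Y=2) = 8/53 + 2/53 = 10/53
  P(Y=3) = 3/53 + 4/53 = 7/53
H(X|Y) = Σ_y P(y)·H(X|Y=y):
  Y=0: P(Y=0) = 10/53, P(X|Y=0) = (1/2, 1/2) → H(X|Y=0) = 1.00000
  Y=1: P(Y=1) = 26/53, P(X|Y=1) = (12/13, 1/13) → H(X|Y=1) = 0.39124
  Y=2: P(Y=2) = 10/53, P(X|Y=2) = (4/5, 1/5) → H(X|Y=2) = 0.72193
  Y=3: P(Y=3) = 7/53, P(X|Y=3) = (3/7, 4/7) → H(X|Y=3) = 0.98523
H(X|Y) = (10/53)·1.00000 + (26/53)·0.39124 + (10/53)·0.72193 + (7/53)·0.98523 = 0.64695 bits

I(X;Y) = H(X) - H(X|Y) = 0.80372 - 0.64695 = 0.1568 bits

Cross-check via I(X;Y) = H(X) + H(Y) - H(X,Y): computing H(Y) from the column sums and H(X,Y) from the 8 cells in the same way gives H(Y) = 1.79770 bits and H(X,Y) = 2.44465 bits, so
I(X;Y) = 0.80372 + 1.79770 - 2.44465 = 0.1568 bits ✓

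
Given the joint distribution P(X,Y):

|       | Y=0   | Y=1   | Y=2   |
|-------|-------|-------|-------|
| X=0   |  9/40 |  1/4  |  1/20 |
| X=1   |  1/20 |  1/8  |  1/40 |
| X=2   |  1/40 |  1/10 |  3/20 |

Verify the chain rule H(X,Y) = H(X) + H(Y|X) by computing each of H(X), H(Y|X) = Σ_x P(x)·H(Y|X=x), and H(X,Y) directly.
H(X) = 1.4646 bits, H(Y|X) = 1.3356 bits, H(X,Y) = 2.8002 bits

Marginal of X (row sums):
  P(X=0) = 9/40 + 1/4 + 1/20 = 21/40
  P(X=1) = 1/20 + 1/8 + 1/40 = 1/5
  P(X=2) = 1/40 + 1/10 + 3/20 = 11/40
H(X) = -[(21/40)·log₂(21/40) + (1/5)·log₂(1/5) + (11/40)·log₂(11/40)]
  = 0.48805 + 0.46439 + 0.51219 = 1.4646 bits

H(Y|X) = Σ_x P(x)·H(Y|X=x):
  X=0: P(X=0) = 21/40, P(Y|X=0) = (3/7, 10/21, 2/21) → H(Y|X=0) = 1.35667
  X=1: P(X=1) = 1/5, P(Y|X=1) = (1/4, 5/8, 1/8) → H(Y|X=1) = 1.29879
  X=2: P(X=2) = 11/40, P(Y|X=2) = (1/11, 4/11, 6/11) → H(Y|X=2) = 1.32218
H(Y|X) = (21/40)·1.35667 + (1/5)·1.29879 + (11/40)·1.32218 = 1.3356 bits

H(X,Y) = -Σ_{x,y} P(x,y) log₂ P(x,y). Per-cell terms -P(x,y)·log₂P(x,y):
  X=0: 0.48420, 0.50000, 0.21610
  X=1: 0.21610, 0.37500, 0.13305
  X=2: 0.13305, 0.33219, 0.41054
Sum of the 9 terms: H(X,Y) = 2.8002 bits

Chain rule check:
  H(X) + H(Y|X) = 1.4646 + 1.3356 = 2.8002 bits
  H(X,Y) = 2.8002 bits
✓ Chain rule verified.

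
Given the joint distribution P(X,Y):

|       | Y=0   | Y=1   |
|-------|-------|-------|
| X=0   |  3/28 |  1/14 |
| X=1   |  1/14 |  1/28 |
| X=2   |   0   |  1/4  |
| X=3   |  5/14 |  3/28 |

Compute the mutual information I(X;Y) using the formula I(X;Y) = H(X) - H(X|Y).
0.3627 bits

I(X;Y) = H(X) - H(X|Y)

Marginal of X (row sums):
  P(X=0) = 3/28 + 1/14 = 5/28
  P(X=1) = 1/14 + 1/28 = 3/28
  P(X=2) = 0 + 1/4 = 1/4
  P(X=3) = 5/14 + 3/28 = 13/28
H(X) = -[(5/28)·log₂(5/28) + (3/28)·log₂(3/28) + (1/4)·log₂(1/4) + (13/28)·log₂(13/28)]
  = 0.4438 + 0.3453 + 0.5000 + 0.5139 = 1.8030 bits

Marginal of Y (column sums):
  P(Y=0) = 3/28 + 1/14 + 0 + 5/14 = 15/28
  P(Y=1) = 1/14 + 1/28 + 1/4 + 3/28 = 13/28
H(X|Y) = Σ_y P(y)·H(X|Y=y):
  Y=0: P(Y=0) = 15/28, P(X|Y=0) = (1/5, 2/15, 0, 2/3) → H(X|Y=0) = 1.2419
  Y=1: P(Y=1) = 13/28, P(X|Y=1) = (2/13, 1/13, 7/13, 3/13) → H(X|Y=1) = 1.6692
H(X|Y) = (15/28)·1.2419 + (13/28)·1.6692 = 1.4403 bits

I(X;Y) = H(X) - H(X|Y) = 1.8030 - 1.4403 = 0.3627 bits

Cross-check via I(X;Y) = H(X) + H(Y) - H(X,Y): computing H(Y) from the column sums and H(X,Y) from the 8 cells in the same way gives H(Y) = 0.9963 bits and H(X,Y) = 2.4366 bits, so
I(X;Y) = 1.8030 + 0.9963 - 2.4366 = 0.3627 bits ✓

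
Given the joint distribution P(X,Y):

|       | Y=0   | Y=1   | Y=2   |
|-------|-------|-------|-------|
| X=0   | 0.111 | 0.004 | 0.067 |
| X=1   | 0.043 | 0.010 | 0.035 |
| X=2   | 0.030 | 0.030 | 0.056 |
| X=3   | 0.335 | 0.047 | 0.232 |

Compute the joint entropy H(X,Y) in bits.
2.8374 bits

H(X,Y) = -Σ_{x,y} P(x,y) log₂ P(x,y). Per-cell terms -P(x,y)·log₂P(x,y):
  X=0: 0.35202, 0.03186, 0.26128
  X=1: 0.19520, 0.06644, 0.16928
  X=2: 0.15177, 0.15177, 0.23287
  X=3: 0.52855, 0.20733, 0.48901
Sum of the 12 terms: H(X,Y) = 2.8374 bits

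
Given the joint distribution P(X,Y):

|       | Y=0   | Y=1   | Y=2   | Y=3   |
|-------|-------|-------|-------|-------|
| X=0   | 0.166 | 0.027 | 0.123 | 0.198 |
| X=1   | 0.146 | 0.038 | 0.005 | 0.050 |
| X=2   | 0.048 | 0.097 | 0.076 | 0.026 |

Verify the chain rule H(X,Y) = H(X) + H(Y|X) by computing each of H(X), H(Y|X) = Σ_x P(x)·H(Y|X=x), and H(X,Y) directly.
H(X) = 1.4853 bits, H(Y|X) = 1.7150 bits, H(X,Y) = 3.2003 bits

Marginal of X (row sums):
  P(X=0) = 0.166 + 0.027 + 0.123 + 0.198 = 0.514
  P(X=1) = 0.146 + 0.038 + 0.005 + 0.050 = 0.239
  P(X=2) = 0.048 + 0.097 + 0.076 + 0.026 = 0.247
H(X) = -[0.514·log₂(0.514) + 0.239·log₂(0.239) + 0.247·log₂(0.247)]
  = 0.49352 + 0.49352 + 0.49830 = 1.4853 bits

H(Y|X) = Σ_x P(x)·H(Y|X=x):
  X=0: P(X=0) = 0.514, P(Y|X=0) = (83/257, 27/514, 123/514, 99/257) → H(Y|X=0) = 1.77376
  X=1: P(X=1) = 0.239, P(Y|X=1) = (146/239, 38/239, 5/239, 50/239) → H(Y|X=1) = 1.44506
  X=2: P(X=2) = 0.247, P(Y|X=2) = (48/247, 97/247, 4/13, 2/19) → H(Y|X=2) = 1.85394
H(Y|X) = 0.514·1.77376 + 0.239·1.44506 + 0.247·1.85394 = 1.7150 bits

H(X,Y) = -Σ_{x,y} P(x,y) log₂ P(x,y). Per-cell terms -P(x,y)·log₂P(x,y):
  X=0: 0.43006, 0.14069, 0.37186, 0.46261
  X=1: 0.40529, 0.17928, 0.03822, 0.21610
  X=2: 0.21028, 0.32649, 0.28256, 0.13690
Sum of the 12 terms: H(X,Y) = 3.2003 bits

Chain rule check:
  H(X) + H(Y|X) = 1.4853 + 1.7150 = 3.2003 bits
  H(X,Y) = 3.2003 bits
✓ Chain rule verified.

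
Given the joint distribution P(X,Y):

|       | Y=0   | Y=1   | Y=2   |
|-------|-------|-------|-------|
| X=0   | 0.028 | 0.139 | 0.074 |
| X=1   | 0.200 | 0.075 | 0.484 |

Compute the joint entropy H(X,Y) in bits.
2.0695 bits

H(X,Y) = -Σ_{x,y} P(x,y) log₂ P(x,y). Per-cell terms -P(x,y)·log₂P(x,y):
  X=0: 0.1444, 0.3957, 0.2780
  X=1: 0.4644, 0.2803, 0.5067
Sum of the 6 terms: H(X,Y) = 2.0695 bits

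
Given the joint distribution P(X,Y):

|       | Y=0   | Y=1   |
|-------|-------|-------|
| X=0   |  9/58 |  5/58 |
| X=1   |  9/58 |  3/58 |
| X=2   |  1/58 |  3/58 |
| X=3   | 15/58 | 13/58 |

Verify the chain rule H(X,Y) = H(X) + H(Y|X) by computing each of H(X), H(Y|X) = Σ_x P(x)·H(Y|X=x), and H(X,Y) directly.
H(X) = 1.7385 bits, H(Y|X) = 0.9317 bits, H(X,Y) = 2.6703 bits

Marginal of X (row sums):
  P(X=0) = 9/58 + 5/58 = 7/29
  P(X=1) = 9/58 + 3/58 = 6/29
  P(X=2) = 1/58 + 3/58 = 2/29
  P(X=3) = 15/58 + 13/58 = 14/29
H(X) = -[(7/29)·log₂(7/29) + (6/29)·log₂(6/29) + (2/29)·log₂(2/29) + (14/29)·log₂(14/29)]
  = 0.494979 + 0.470280 + 0.266068 + 0.507199 = 1.7385 bits

H(Y|X) = Σ_x P(x)·H(Y|X=x):
  X=0: P(X=0) = 7/29, P(Y|X=0) = (9/14, 5/14) → H(Y|X=0) = 0.940286
  X=1: P(X=1) = 6/29, P(Y|X=1) = (3/4, 1/4) → H(Y|X=1) = 0.811278
  X=2: P(X=2) = 2/29, P(Y|X=2) = (1/4, 3/4) → H(Y|X=2) = 0.811278
  X=3: P(X=3) = 14/29, P(Y|X=3) = (15/28, 13/28) → H(Y|X=3) = 0.996317
H(Y|X) = (7/29)·0.940286 + (6/29)·0.811278 + (2/29)·0.811278 + (14/29)·0.996317 = 0.9317 bits

H(X,Y) = -Σ_{x,y} P(x,y) log₂ P(x,y). Per-cell terms -P(x,y)·log₂P(x,y):
  X=0: 0.417112, 0.304832
  X=1: 0.417112, 0.221018
  X=2: 0.101000, 0.221018
  X=3: 0.504592, 0.483587
Sum of the 8 terms: H(X,Y) = 2.6703 bits

Chain rule check:
  H(X) + H(Y|X) = 1.7385 + 0.9317 = 2.6702 bits
  H(X,Y) = 2.6703 bits
✓ Chain rule verified (Δ = 0.0001 is 4-dp rounding noise: each of the three values was rounded independently).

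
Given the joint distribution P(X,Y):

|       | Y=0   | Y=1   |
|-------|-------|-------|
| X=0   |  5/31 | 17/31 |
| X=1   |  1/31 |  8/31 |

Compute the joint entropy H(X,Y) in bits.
1.5640 bits

H(X,Y) = -Σ_{x,y} P(x,y) log₂ P(x,y). Per-cell terms -P(x,y)·log₂P(x,y):
  X=0: 0.4246, 0.4753
  X=1: 0.1598, 0.5043
Sum of the 4 terms: H(X,Y) = 1.5640 bits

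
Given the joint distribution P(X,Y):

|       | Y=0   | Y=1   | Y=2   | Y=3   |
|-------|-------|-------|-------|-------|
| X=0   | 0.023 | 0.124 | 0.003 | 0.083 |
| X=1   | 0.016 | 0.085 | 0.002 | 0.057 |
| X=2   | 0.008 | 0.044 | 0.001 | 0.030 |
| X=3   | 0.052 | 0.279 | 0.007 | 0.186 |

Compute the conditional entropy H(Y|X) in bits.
1.4266 bits

H(Y|X) = H(X,Y) - H(X)

H(X,Y) = -Σ_{x,y} P(x,y) log₂ P(x,y). Per-cell terms -P(x,y)·log₂P(x,y):
  X=0: 0.1252, 0.3734, 0.0251, 0.2980
  X=1: 0.0955, 0.3023, 0.0179, 0.2356
  X=2: 0.0557, 0.1983, 0.0100, 0.1518
  X=3: 0.2218, 0.5138, 0.0501, 0.4514
Sum of the 16 terms: H(X,Y) = 3.1259 bits

Marginal of X (row sums):
  P(X=0) = 0.023 + 0.124 + 0.003 + 0.083 = 0.233
  P(X=1) = 0.016 + 0.085 + 0.002 + 0.057 = 0.160
  P(X=2) = 0.008 + 0.044 + 0.001 + 0.030 = 0.083
  P(X=3) = 0.052 + 0.279 + 0.007 + 0.186 = 0.524
H(X) = -[0.233·log₂(0.233) + 0.160·log₂(0.160) + 0.083·log₂(0.083) + 0.524·log₂(0.524)]
  = 0.4897 + 0.4230 + 0.2980 + 0.4886 = 1.6993 bits

H(Y|X) = H(X,Y) - H(X) = 3.1259 - 1.6993 = 1.4266 bits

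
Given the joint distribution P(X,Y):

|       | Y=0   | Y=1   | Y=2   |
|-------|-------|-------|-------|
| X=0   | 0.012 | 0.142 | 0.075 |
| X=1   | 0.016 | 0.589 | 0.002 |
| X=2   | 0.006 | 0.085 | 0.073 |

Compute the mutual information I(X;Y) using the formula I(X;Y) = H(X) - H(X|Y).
0.2256 bits

I(X;Y) = H(X) - H(X|Y)

Marginal of X (row sums):
  P(X=0) = 0.012 + 0.142 + 0.075 = 0.229
  P(X=1) = 0.016 + 0.589 + 0.002 = 0.607
  P(X=2) = 0.006 + 0.085 + 0.073 = 0.164
H(X) = -[0.229·log₂(0.229) + 0.607·log₂(0.607) + 0.164·log₂(0.164)]
  = 0.48699 + 0.43718 + 0.42775 = 1.3519 bits

Marginal of Y (column sums):
  P(Y=0) = 0.012 + 0.016 + 0.006 = 0.034
  P(Y=1) = 0.142 + 0.589 + 0.085 = 0.816
  P(Y=2) = 0.075 + 0.002 + 0.073 = 0.150
H(X|Y) = Σ_y P(y)·H(X|Y=y):
  Y=0: P(Y=0) = 0.034, P(X|Y=0) = (6/17, 8/17, 3/17) → H(X|Y=0) = 1.48366
  Y=1: P(Y=1) = 0.816, P(X|Y=1) = (71/408, 589/816, 5/48) → H(X|Y=1) = 1.11836
  Y=2: P(Y=2) = 0.150, P(X|Y=2) = (1/2, 1/75, 73/150) → H(X|Y=2) = 1.08869
H(X|Y) = 0.034·1.48366 + 0.816·1.11836 + 0.150·1.08869 = 1.1263 bits

I(X;Y) = H(X) - H(X|Y) = 1.3519 - 1.1263 = 0.2256 bits

Cross-check via I(X;Y) = H(X) + H(Y) - H(X,Y): computing H(Y) from the column sums and H(X,Y) from the 9 cells in the same way gives H(Y) = 0.8158 bits and H(X,Y) = 1.9421 bits, so
I(X;Y) = 1.3519 + 0.8158 - 1.9421 = 0.2256 bits ✓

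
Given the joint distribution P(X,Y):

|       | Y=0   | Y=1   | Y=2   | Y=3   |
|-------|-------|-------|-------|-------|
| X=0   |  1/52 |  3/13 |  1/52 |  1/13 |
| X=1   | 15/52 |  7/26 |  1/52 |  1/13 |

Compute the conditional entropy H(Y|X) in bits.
1.4828 bits

H(Y|X) = H(X,Y) - H(X)

H(X,Y) = -Σ_{x,y} P(x,y) log₂ P(x,y). Per-cell terms -P(x,y)·log₂P(x,y):
  X=0: 0.10962, 0.48819, 0.10962, 0.28465
  X=1: 0.51737, 0.50968, 0.10962, 0.28465
Sum of the 8 terms: H(X,Y) = 2.4134 bits

Marginal of X (row sums):
  P(X=0) = 1/52 + 3/13 + 1/52 + 1/13 = 9/26
  P(X=1) = 15/52 + 7/26 + 1/52 + 1/13 = 17/26
H(X) = -[(9/26)·log₂(9/26) + (17/26)·log₂(17/26)]
  = 0.52979 + 0.40079 = 0.9306 bits

H(Y|X) = H(X,Y) - H(X) = 2.4134 - 0.9306 = 1.4828 bits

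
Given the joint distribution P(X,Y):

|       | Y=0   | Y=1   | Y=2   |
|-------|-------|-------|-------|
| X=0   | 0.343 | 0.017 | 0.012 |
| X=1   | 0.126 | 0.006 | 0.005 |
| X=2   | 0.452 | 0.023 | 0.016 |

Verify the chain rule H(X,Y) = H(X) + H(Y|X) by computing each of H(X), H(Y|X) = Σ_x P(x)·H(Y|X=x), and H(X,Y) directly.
H(X) = 1.4275 bits, H(Y|X) = 0.4760 bits, H(X,Y) = 1.9035 bits

Marginal of X (row sums):
  P(X=0) = 0.343 + 0.017 + 0.012 = 0.372
  P(X=1) = 0.126 + 0.006 + 0.005 = 0.137
  P(X=2) = 0.452 + 0.023 + 0.016 = 0.491
H(X) = -[0.372·log₂(0.372) + 0.137·log₂(0.137) + 0.491·log₂(0.491)]
  = 0.530705 + 0.392882 + 0.503867 = 1.4275 bits

H(Y|X) = Σ_x P(x)·H(Y|X=x):
  X=0: P(X=0) = 0.372, P(Y|X=0) = (343/372, 17/372, 1/31) → H(Y|X=0) = 0.471216
  X=1: P(X=1) = 0.137, P(Y|X=1) = (126/137, 6/137, 5/137) → H(Y|X=1) = 0.483020
  X=2: P(X=2) = 0.491, P(Y|X=2) = (452/491, 23/491, 16/491) → H(Y|X=2) = 0.477740
H(Y|X) = 0.372·0.471216 + 0.137·0.483020 + 0.491·0.477740 = 0.4760 bits

H(X,Y) = -Σ_{x,y} P(x,y) log₂ P(x,y). Per-cell terms -P(x,y)·log₂P(x,y):
  X=0: 0.529496, 0.099931, 0.076570
  X=1: 0.376552, 0.044285, 0.038219
  X=2: 0.517814, 0.125171, 0.095453
Sum of the 9 terms: H(X,Y) = 1.9035 bits

Chain rule check:
  H(X) + H(Y|X) = 1.4275 + 0.4760 = 1.9035 bits
  H(X,Y) = 1.9035 bits
✓ Chain rule verified.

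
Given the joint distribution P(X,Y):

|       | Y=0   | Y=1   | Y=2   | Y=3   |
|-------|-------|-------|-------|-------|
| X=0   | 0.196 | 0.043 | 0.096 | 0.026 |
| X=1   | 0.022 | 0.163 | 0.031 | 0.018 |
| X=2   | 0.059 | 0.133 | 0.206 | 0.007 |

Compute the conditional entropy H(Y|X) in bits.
1.5234 bits

H(Y|X) = H(X,Y) - H(X)

H(X,Y) = -Σ_{x,y} P(x,y) log₂ P(x,y). Per-cell terms -P(x,y)·log₂P(x,y):
  X=0: 0.46081, 0.19520, 0.32456, 0.13690
  X=1: 0.12114, 0.42658, 0.15536, 0.10433
  X=2: 0.24091, 0.38710, 0.46953, 0.05011
Sum of the 12 terms: H(X,Y) = 3.0725 bits

Marginal of X (row sums):
  P(X=0) = 0.196 + 0.043 + 0.096 + 0.026 = 0.361
  P(X=1) = 0.022 + 0.163 + 0.031 + 0.018 = 0.234
  P(X=2) = 0.059 + 0.133 + 0.206 + 0.007 = 0.405
H(X) = -[0.361·log₂(0.361) + 0.234·log₂(0.234) + 0.405·log₂(0.405)]
  = 0.53064 + 0.49033 + 0.52812 = 1.5491 bits

H(Y|X) = H(X,Y) - H(X) = 3.0725 - 1.5491 = 1.5234 bits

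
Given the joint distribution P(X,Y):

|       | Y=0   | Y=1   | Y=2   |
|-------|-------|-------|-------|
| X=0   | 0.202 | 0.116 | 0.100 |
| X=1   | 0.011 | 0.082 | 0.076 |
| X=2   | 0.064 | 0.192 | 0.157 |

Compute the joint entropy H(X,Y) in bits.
2.9391 bits

H(X,Y) = -Σ_{x,y} P(x,y) log₂ P(x,y). Per-cell terms -P(x,y)·log₂P(x,y):
  X=0: 0.46613, 0.36051, 0.33219
  X=1: 0.07157, 0.29588, 0.28256
  X=2: 0.25381, 0.45712, 0.41937
Sum of the 9 terms: H(X,Y) = 2.9391 bits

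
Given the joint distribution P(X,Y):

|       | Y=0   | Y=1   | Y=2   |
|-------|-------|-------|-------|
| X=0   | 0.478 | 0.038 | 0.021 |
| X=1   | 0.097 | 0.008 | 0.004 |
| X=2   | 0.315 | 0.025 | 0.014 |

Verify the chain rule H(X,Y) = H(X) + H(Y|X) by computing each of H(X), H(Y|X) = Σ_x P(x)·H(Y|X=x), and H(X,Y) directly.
H(X) = 1.3606 bits, H(Y|X) = 0.6031 bits, H(X,Y) = 1.9637 bits

Marginal of X (row sums):
  P(X=0) = 0.478 + 0.038 + 0.021 = 0.537
  P(X=1) = 0.097 + 0.008 + 0.004 = 0.109
  P(X=2) = 0.315 + 0.025 + 0.014 = 0.354
H(X) = -[0.537·log₂(0.537) + 0.109·log₂(0.109) + 0.354·log₂(0.354)]
  = 0.48169 + 0.34854 + 0.53036 = 1.3606 bits

H(Y|X) = Σ_x P(x)·H(Y|X=x):
  X=0: P(X=0) = 0.537, P(Y|X=0) = (478/537, 38/537, 7/179) → H(Y|X=0) = 0.60272
  X=1: P(X=1) = 0.109, P(Y|X=1) = (97/109, 8/109, 4/109) → H(Y|X=1) = 0.60129
  X=2: P(X=2) = 0.354, P(Y|X=2) = (105/118, 25/354, 7/177) → H(Y|X=2) = 0.60419
H(Y|X) = 0.537·0.60272 + 0.109·0.60129 + 0.354·0.60419 = 0.6031 bits

H(X,Y) = -Σ_{x,y} P(x,y) log₂ P(x,y). Per-cell terms -P(x,y)·log₂P(x,y):
  X=0: 0.50903, 0.17928, 0.11704
  X=1: 0.32649, 0.05573, 0.03186
  X=2: 0.52497, 0.13305, 0.08622
Sum of the 9 terms: H(X,Y) = 1.9637 bits

Chain rule check:
  H(X) + H(Y|X) = 1.3606 + 0.6031 = 1.9637 bits
  H(X,Y) = 1.9637 bits
✓ Chain rule verified.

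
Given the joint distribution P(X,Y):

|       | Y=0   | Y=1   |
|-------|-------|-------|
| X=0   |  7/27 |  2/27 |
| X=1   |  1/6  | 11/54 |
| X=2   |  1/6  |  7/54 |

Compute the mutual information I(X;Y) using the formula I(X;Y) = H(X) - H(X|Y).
0.0597 bits

I(X;Y) = H(X) - H(X|Y)

Marginal of X (row sums):
  P(X=0) = 7/27 + 2/27 = 1/3
  P(X=1) = 1/6 + 11/54 = 10/27
  P(X=2) = 1/6 + 7/54 = 8/27
H(X) = -[(1/3)·log₂(1/3) + (10/27)·log₂(10/27) + (8/27)·log₂(8/27)]
  = 0.5283 + 0.5307 + 0.5200 = 1.5790 bits

Marginal of Y (column sums):
  P(Y=0) = 7/27 + 1/6 + 1/6 = 16/27
  P(Y=1) = 2/27 + 11/54 + 7/54 = 11/27
H(X|Y) = Σ_y P(y)·H(X|Y=y):
  Y=0: P(Y=0) = 16/27, P(X|Y=0) = (7/16, 9/32, 9/32) → H(X|Y=0) = 1.5512
  Y=1: P(Y=1) = 11/27, P(X|Y=1) = (2/11, 1/2, 7/22) → H(X|Y=1) = 1.4728
H(X|Y) = (16/27)·1.5512 + (11/27)·1.4728 = 1.5193 bits

I(X;Y) = H(X) - H(X|Y) = 1.5790 - 1.5193 = 0.0597 bits

Cross-check via I(X;Y) = H(X) + H(Y) - H(X,Y): computing H(Y) from the column sums and H(X,Y) from the 6 cells in the same way gives H(Y) = 0.9751 bits and H(X,Y) = 2.4944 bits, so
I(X;Y) = 1.5790 + 0.9751 - 2.4944 = 0.0597 bits ✓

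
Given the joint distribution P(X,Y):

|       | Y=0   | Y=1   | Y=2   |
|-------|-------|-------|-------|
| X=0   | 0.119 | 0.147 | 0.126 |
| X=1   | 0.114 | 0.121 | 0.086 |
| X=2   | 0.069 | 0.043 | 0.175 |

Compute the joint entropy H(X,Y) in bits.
3.0802 bits

H(X,Y) = -Σ_{x,y} P(x,y) log₂ P(x,y). Per-cell terms -P(x,y)·log₂P(x,y):
  X=0: 0.365445, 0.406618, 0.376552
  X=1: 0.357150, 0.368677, 0.304399
  X=2: 0.266151, 0.195199, 0.440050
Sum of the 9 terms: H(X,Y) = 3.0802 bits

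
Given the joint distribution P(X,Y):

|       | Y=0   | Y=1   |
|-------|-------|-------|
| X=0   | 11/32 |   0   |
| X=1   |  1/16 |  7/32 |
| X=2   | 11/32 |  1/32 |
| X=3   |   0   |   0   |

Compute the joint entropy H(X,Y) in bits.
1.9450 bits

H(X,Y) = -Σ_{x,y} P(x,y) log₂ P(x,y). Per-cell terms -P(x,y)·log₂P(x,y):
  X=0: 0.5296, 0.0000
  X=1: 0.2500, 0.4796
  X=2: 0.5296, 0.1562
  X=3: 0.0000, 0.0000
  (cells with P = 0 contribute 0)
Sum of the 8 terms: H(X,Y) = 1.9450 bits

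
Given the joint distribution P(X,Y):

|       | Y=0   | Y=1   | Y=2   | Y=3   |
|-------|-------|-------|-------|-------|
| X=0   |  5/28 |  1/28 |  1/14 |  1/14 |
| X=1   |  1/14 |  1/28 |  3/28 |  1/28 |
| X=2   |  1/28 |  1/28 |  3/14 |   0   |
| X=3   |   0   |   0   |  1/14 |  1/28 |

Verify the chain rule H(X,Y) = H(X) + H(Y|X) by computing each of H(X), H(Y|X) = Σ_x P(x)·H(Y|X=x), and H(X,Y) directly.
H(X) = 1.8922 bits, H(Y|X) = 1.4911 bits, H(X,Y) = 3.3833 bits

Marginal of X (row sums):
  P(X=0) = 5/28 + 1/28 + 1/14 + 1/14 = 5/14
  P(X=1) = 1/14 + 1/28 + 3/28 + 1/28 = 1/4
  P(X=2) = 1/28 + 1/28 + 3/14 + 0 = 2/7
  P(X=3) = 0 + 0 + 1/14 + 1/28 = 3/28
H(X) = -[(5/14)·log₂(5/14) + (1/4)·log₂(1/4) + (2/7)·log₂(2/7) + (3/28)·log₂(3/28)]
  = 0.53051 + 0.50000 + 0.51639 + 0.34526 = 1.8922 bits

H(Y|X) = Σ_x P(x)·H(Y|X=x):
  X=0: P(X=0) = 5/14, P(Y|X=0) = (1/2, 1/10, 1/5, 1/5) → H(Y|X=0) = 1.76096
  X=1: P(X=1) = 1/4, P(Y|X=1) = (2/7, 1/7, 3/7, 1/7) → H(Y|X=1) = 1.84237
  X=2: P(X=2) = 2/7, P(Y|X=2) = (1/8, 1/8, 3/4, 0) → H(Y|X=2) = 1.06128
  X=3: P(X=3) = 3/28, P(Y|X=3) = (0, 0, 2/3, 1/3) → H(Y|X=3) = 0.91830
H(Y|X) = (5/14)·1.76096 + (1/4)·1.84237 + (2/7)·1.06128 + (3/28)·0.91830 = 1.4911 bits

H(X,Y) = -Σ_{x,y} P(x,y) log₂ P(x,y). Per-cell terms -P(x,y)·log₂P(x,y):
  X=0: 0.44383, 0.17169, 0.27195, 0.27195
  X=1: 0.27195, 0.17169, 0.34526, 0.17169
  X=2: 0.17169, 0.17169, 0.47623, 0.00000
  X=3: 0.00000, 0.00000, 0.27195, 0.17169
  (cells with P = 0 contribute 0)
Sum of the 16 terms: H(X,Y) = 3.3833 bits

Chain rule check:
  H(X) + H(Y|X) = 1.8922 + 1.4911 = 3.3833 bits
  H(X,Y) = 3.3833 bits
✓ Chain rule verified.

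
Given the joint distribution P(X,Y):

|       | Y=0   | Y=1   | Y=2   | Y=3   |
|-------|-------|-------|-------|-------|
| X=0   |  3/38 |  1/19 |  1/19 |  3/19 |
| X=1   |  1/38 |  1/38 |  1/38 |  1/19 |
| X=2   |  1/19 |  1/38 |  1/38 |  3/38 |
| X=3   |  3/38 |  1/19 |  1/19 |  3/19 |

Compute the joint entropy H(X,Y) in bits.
3.7404 bits

H(X,Y) = -Σ_{x,y} P(x,y) log₂ P(x,y). Per-cell terms -P(x,y)·log₂P(x,y):
  X=0: 0.289181, 0.223575, 0.223575, 0.420468
  X=1: 0.138103, 0.138103, 0.138103, 0.223575
  X=2: 0.223575, 0.138103, 0.138103, 0.289181
  X=3: 0.289181, 0.223575, 0.223575, 0.420468
Sum of the 16 terms: H(X,Y) = 3.7404 bits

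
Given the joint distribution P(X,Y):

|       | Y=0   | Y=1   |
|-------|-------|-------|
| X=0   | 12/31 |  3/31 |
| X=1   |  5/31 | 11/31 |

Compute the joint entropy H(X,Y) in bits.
1.8110 bits

H(X,Y) = -Σ_{x,y} P(x,y) log₂ P(x,y). Per-cell terms -P(x,y)·log₂P(x,y):
  X=0: 0.53003, 0.32605
  X=1: 0.42456, 0.53040
Sum of the 4 terms: H(X,Y) = 1.8110 bits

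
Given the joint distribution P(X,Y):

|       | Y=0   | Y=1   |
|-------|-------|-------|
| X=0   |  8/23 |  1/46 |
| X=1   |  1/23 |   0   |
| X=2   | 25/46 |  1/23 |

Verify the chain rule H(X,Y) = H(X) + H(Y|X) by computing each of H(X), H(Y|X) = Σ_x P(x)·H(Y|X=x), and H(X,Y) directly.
H(X) = 1.1786 bits, H(Y|X) = 0.3429 bits, H(X,Y) = 1.5215 bits

Marginal of X (row sums):
  P(X=0) = 8/23 + 1/46 = 17/46
  P(X=1) = 1/23 + 0 = 1/23
  P(X=2) = 25/46 + 1/23 = 27/46
H(X) = -[(17/46)·log₂(17/46) + (1/23)·log₂(1/23) + (27/46)·log₂(27/46)]
  = 0.5307 + 0.1967 + 0.4512 = 1.1786 bits

H(Y|X) = Σ_x P(x)·H(Y|X=x):
  X=0: P(X=0) = 17/46, P(Y|X=0) = (16/17, 1/17) → H(Y|X=0) = 0.3228
  X=1: P(X=1) = 1/23, P(Y|X=1) = (1, 0) → H(Y|X=1) = 0.0000
  X=2: P(X=2) = 27/46, P(Y|X=2) = (25/27, 2/27) → H(Y|X=2) = 0.3809
H(Y|X) = (17/46)·0.3228 + (1/23)·0.0000 + (27/46)·0.3809 = 0.3429 bits

H(X,Y) = -Σ_{x,y} P(x,y) log₂ P(x,y). Per-cell terms -P(x,y)·log₂P(x,y):
  X=0: 0.5299, 0.1201
  X=1: 0.1967, 0.0000
  X=2: 0.4781, 0.1967
  (cells with P = 0 contribute 0)
Sum of the 6 terms: H(X,Y) = 1.5215 bits

Chain rule check:
  H(X) + H(Y|X) = 1.1786 + 0.3429 = 1.5215 bits
  H(X,Y) = 1.5215 bits
✓ Chain rule verified.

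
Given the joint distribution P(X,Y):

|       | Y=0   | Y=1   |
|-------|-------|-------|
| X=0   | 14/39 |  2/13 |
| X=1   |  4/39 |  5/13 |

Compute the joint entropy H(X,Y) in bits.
1.8132 bits

H(X,Y) = -Σ_{x,y} P(x,y) log₂ P(x,y). Per-cell terms -P(x,y)·log₂P(x,y):
  X=0: 0.53058, 0.41545
  X=1: 0.33696, 0.53020
Sum of the 4 terms: H(X,Y) = 1.8132 bits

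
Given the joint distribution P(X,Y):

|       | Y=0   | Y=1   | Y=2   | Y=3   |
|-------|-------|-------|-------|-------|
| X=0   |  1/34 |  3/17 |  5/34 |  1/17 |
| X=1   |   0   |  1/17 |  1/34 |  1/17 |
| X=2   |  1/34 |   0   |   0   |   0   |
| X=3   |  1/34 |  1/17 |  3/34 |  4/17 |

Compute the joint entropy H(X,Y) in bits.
3.2088 bits

H(X,Y) = -Σ_{x,y} P(x,y) log₂ P(x,y). Per-cell terms -P(x,y)·log₂P(x,y):
  X=0: 0.14963, 0.44162, 0.40670, 0.24044
  X=1: 0.00000, 0.24044, 0.14963, 0.24044
  X=2: 0.14963, 0.00000, 0.00000, 0.00000
  X=3: 0.14963, 0.24044, 0.30904, 0.49117
  (cells with P = 0 contribute 0)
Sum of the 16 terms: H(X,Y) = 3.2088 bits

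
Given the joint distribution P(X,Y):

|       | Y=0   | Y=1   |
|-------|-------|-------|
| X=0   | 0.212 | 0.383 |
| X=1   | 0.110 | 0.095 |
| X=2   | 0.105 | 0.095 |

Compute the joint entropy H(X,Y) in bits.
2.3416 bits

H(X,Y) = -Σ_{x,y} P(x,y) log₂ P(x,y). Per-cell terms -P(x,y)·log₂P(x,y):
  X=0: 0.4744, 0.5303
  X=1: 0.3503, 0.3226
  X=2: 0.3414, 0.3226
Sum of the 6 terms: H(X,Y) = 2.3416 bits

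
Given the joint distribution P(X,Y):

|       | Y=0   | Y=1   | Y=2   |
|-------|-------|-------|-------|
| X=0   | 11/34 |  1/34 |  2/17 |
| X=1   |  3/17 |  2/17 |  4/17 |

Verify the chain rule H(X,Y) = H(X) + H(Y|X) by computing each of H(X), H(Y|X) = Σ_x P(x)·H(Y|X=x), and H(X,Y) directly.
H(X) = 0.9975 bits, H(Y|X) = 1.3381 bits, H(X,Y) = 2.3356 bits

Marginal of X (row sums):
  P(X=0) = 11/34 + 1/34 + 2/17 = 8/17
  P(X=1) = 3/17 + 2/17 + 4/17 = 9/17
H(X) = -[(8/17)·log₂(8/17) + (9/17)·log₂(9/17)]
  = 0.51175 + 0.48576 = 0.9975 bits

H(Y|X) = Σ_x P(x)·H(Y|X=x):
  X=0: P(X=0) = 8/17, P(Y|X=0) = (11/16, 1/16, 1/4) → H(Y|X=0) = 1.12164
  X=1: P(X=1) = 9/17, P(Y|X=1) = (1/3, 2/9, 4/9) → H(Y|X=1) = 1.53049
H(Y|X) = (8/17)·1.12164 + (9/17)·1.53049 = 1.3381 bits

H(X,Y) = -Σ_{x,y} P(x,y) log₂ P(x,y). Per-cell terms -P(x,y)·log₂P(x,y):
  X=0: 0.52672, 0.14963, 0.36323
  X=1: 0.44162, 0.36323, 0.49117
Sum of the 6 terms: H(X,Y) = 2.3356 bits

Chain rule check:
  H(X) + H(Y|X) = 0.9975 + 1.3381 = 2.3356 bits
  H(X,Y) = 2.3356 bits
✓ Chain rule verified.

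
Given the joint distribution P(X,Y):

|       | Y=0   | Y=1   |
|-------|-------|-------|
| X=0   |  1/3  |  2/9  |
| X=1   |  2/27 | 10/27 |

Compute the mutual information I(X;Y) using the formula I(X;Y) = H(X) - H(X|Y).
0.1468 bits

I(X;Y) = H(X) - H(X|Y)

Marginal of X (row sums):
  P(X=0) = 1/3 + 2/9 = 5/9
  P(X=1) = 2/27 + 10/27 = 4/9
H(X) = -[(5/9)·log₂(5/9) + (4/9)·log₂(4/9)]
  = 0.47111 + 0.51997 = 0.9911 bits

Marginal of Y (column sums):
  P(Y=0) = 1/3 + 2/27 = 11/27
  P(Y=1) = 2/9 + 10/27 = 16/27
H(X|Y) = Σ_y P(y)·H(X|Y=y):
  Y=0: P(Y=0) = 11/27, P(X|Y=0) = (9/11, 2/11) → H(X|Y=0) = 0.68404
  Y=1: P(Y=1) = 16/27, P(X|Y=1) = (3/8, 5/8) → H(X|Y=1) = 0.95443
H(X|Y) = (11/27)·0.68404 + (16/27)·0.95443 = 0.8443 bits

I(X;Y) = H(X) - H(X|Y) = 0.9911 - 0.8443 = 0.1468 bits

Cross-check via I(X;Y) = H(X) + H(Y) - H(X,Y): computing H(Y) from the column sums and H(X,Y) from the 4 cells in the same way gives H(Y) = 0.9751 bits and H(X,Y) = 1.8194 bits, so
I(X;Y) = 0.9911 + 0.9751 - 1.8194 = 0.1468 bits ✓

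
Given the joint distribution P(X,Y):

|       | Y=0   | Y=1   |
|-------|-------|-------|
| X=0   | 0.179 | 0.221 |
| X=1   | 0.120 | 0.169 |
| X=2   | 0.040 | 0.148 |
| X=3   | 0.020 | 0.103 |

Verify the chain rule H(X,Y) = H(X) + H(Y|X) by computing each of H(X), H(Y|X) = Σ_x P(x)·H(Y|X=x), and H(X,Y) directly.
H(X) = 1.8715 bits, H(Y|X) = 0.8990 bits, H(X,Y) = 2.7705 bits

Marginal of X (row sums):
  P(X=0) = 0.179 + 0.221 = 0.400
  P(X=1) = 0.120 + 0.169 = 0.289
  P(X=2) = 0.040 + 0.148 = 0.188
  P(X=3) = 0.020 + 0.103 = 0.123
H(X) = -[0.400·log₂(0.400) + 0.289·log₂(0.289) + 0.188·log₂(0.188) + 0.123·log₂(0.123)]
  = 0.52877 + 0.51756 + 0.45330 + 0.37186 = 1.8715 bits

H(Y|X) = Σ_x P(x)·H(Y|X=x):
  X=0: P(X=0) = 0.400, P(Y|X=0) = (179/400, 221/400) → H(Y|X=0) = 0.99203
  X=1: P(X=1) = 0.289, P(Y|X=1) = (120/289, 169/289) → H(Y|X=1) = 0.97916
  X=2: P(X=2) = 0.188, P(Y|X=2) = (10/47, 37/47) → H(Y|X=2) = 0.74674
  X=3: P(X=3) = 0.123, P(Y|X=3) = (20/123, 103/123) → H(Y|X=3) = 0.64050
H(Y|X) = 0.400·0.99203 + 0.289·0.97916 + 0.188·0.74674 + 0.123·0.64050 = 0.8990 bits

H(X,Y) = -Σ_{x,y} P(x,y) log₂ P(x,y). Per-cell terms -P(x,y)·log₂P(x,y):
  X=0: 0.44427, 0.48131
  X=1: 0.36707, 0.43347
  X=2: 0.18575, 0.40794
  X=3: 0.11288, 0.33777
Sum of the 8 terms: H(X,Y) = 2.7705 bits

Chain rule check:
  H(X) + H(Y|X) = 1.8715 + 0.8990 = 2.7705 bits
  H(X,Y) = 2.7705 bits
✓ Chain rule verified.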